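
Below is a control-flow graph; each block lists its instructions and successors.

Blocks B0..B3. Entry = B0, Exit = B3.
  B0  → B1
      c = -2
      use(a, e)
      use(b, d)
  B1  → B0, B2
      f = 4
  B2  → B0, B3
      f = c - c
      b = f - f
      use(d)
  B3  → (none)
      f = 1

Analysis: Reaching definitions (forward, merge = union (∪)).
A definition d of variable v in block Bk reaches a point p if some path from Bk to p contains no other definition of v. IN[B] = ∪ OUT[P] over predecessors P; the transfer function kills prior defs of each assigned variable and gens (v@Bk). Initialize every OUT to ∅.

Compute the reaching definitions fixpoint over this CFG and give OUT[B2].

Answer: {b@B2, c@B0, f@B2}

Working:
Converged values:
  B0:   IN={b@B2, c@B0, f@B1, f@B2}   OUT={b@B2, c@B0, f@B1, f@B2}
  B1:   IN={b@B2, c@B0, f@B1, f@B2}   OUT={b@B2, c@B0, f@B1}
  B2:   IN={b@B2, c@B0, f@B1}   OUT={b@B2, c@B0, f@B2}
  B3:   IN={b@B2, c@B0, f@B2}   OUT={b@B2, c@B0, f@B3}

Merge at B2: IN[B2] = OUT[B1] = {b@B2, c@B0, f@B1}
Applying B2's transfer function to that IN value gives OUT[B2] (row B2 above).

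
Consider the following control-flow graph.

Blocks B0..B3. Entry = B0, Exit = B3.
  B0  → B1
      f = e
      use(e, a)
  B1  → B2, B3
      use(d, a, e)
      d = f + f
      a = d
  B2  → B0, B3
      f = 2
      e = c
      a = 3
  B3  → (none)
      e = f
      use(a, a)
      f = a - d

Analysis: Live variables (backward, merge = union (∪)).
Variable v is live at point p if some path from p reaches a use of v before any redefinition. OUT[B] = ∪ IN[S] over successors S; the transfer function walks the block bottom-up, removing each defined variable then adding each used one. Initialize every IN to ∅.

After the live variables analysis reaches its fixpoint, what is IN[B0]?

Per-block solution:
  B0:  IN={a, c, d, e}  OUT={a, c, d, e, f}
  B1:  IN={a, c, d, e, f}  OUT={a, c, d, f}
  B2:  IN={c, d}  OUT={a, c, d, e, f}
  B3:  IN={a, d, f}  OUT={}

Merge at B0: OUT[B0] = IN[B1] = {a, c, d, e, f}
Applying B0's transfer function to that OUT value gives IN[B0] (row B0 above).

Answer: {a, c, d, e}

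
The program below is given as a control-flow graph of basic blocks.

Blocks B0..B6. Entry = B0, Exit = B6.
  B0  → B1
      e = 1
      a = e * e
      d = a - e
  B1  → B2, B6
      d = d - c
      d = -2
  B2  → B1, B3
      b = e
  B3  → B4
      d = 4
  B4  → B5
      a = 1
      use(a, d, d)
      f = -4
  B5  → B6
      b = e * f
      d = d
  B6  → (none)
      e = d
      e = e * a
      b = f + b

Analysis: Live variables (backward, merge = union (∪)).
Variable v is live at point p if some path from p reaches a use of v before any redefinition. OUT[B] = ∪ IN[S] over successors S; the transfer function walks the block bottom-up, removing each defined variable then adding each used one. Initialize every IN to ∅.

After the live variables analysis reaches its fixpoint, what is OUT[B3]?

Converged values:
  B0:  IN={b, c, f}  OUT={a, b, c, d, e, f}
  B1:  IN={a, b, c, d, e, f}  OUT={a, b, c, d, e, f}
  B2:  IN={a, c, d, e, f}  OUT={a, b, c, d, e, f}
  B3:  IN={e}  OUT={d, e}
  B4:  IN={d, e}  OUT={a, d, e, f}
  B5:  IN={a, d, e, f}  OUT={a, b, d, f}
  B6:  IN={a, b, d, f}  OUT={}

Merge at B3: OUT[B3] = IN[B4] = {d, e}

Answer: {d, e}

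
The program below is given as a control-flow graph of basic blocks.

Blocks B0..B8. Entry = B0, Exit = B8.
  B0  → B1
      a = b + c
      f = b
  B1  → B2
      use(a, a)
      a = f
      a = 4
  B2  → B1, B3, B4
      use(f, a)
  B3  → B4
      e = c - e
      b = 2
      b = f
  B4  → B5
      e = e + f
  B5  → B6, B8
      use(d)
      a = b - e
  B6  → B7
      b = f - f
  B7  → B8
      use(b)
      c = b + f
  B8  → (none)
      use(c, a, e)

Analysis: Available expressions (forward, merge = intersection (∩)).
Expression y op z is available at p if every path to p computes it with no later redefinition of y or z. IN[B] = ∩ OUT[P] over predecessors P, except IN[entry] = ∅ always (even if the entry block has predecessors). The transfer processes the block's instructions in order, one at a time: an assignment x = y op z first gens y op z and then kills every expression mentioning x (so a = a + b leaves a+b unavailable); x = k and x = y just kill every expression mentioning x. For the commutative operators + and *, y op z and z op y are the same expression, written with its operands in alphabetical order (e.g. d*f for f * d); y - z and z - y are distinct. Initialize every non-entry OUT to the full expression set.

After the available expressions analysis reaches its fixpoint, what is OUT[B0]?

Answer: {b+c}

Working:
Per-block solution:
  B0:   IN={}   OUT={b+c}
  B1:   IN={b+c}   OUT={b+c}
  B2:   IN={b+c}   OUT={b+c}
  B3:   IN={b+c}   OUT={}
  B4:   IN={}   OUT={}
  B5:   IN={}   OUT={b-e}
  B6:   IN={b-e}   OUT={f-f}
  B7:   IN={f-f}   OUT={b+f, f-f}
  B8:   IN={}   OUT={}

B0 is the boundary node: IN[B0] = {}
Applying B0's transfer function to that IN value gives OUT[B0] (row B0 above).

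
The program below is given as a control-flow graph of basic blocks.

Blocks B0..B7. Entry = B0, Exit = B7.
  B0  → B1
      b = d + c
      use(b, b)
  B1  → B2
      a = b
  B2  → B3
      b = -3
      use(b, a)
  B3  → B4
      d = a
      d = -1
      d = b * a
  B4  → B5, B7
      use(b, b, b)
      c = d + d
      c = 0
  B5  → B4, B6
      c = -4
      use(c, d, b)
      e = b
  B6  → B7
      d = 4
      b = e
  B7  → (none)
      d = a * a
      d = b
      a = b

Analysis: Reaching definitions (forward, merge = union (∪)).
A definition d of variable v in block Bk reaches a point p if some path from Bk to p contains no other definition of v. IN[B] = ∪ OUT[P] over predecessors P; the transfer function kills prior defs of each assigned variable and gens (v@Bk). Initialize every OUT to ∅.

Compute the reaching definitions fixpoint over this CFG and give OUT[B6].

Answer: {a@B1, b@B6, c@B5, d@B6, e@B5}

Working:
Per-block solution:
  B0:  IN={}  OUT={b@B0}
  B1:  IN={b@B0}  OUT={a@B1, b@B0}
  B2:  IN={a@B1, b@B0}  OUT={a@B1, b@B2}
  B3:  IN={a@B1, b@B2}  OUT={a@B1, b@B2, d@B3}
  B4:  IN={a@B1, b@B2, c@B5, d@B3, e@B5}  OUT={a@B1, b@B2, c@B4, d@B3, e@B5}
  B5:  IN={a@B1, b@B2, c@B4, d@B3, e@B5}  OUT={a@B1, b@B2, c@B5, d@B3, e@B5}
  B6:  IN={a@B1, b@B2, c@B5, d@B3, e@B5}  OUT={a@B1, b@B6, c@B5, d@B6, e@B5}
  B7:  IN={a@B1, b@B2, b@B6, c@B4, c@B5, d@B3, d@B6, e@B5}  OUT={a@B7, b@B2, b@B6, c@B4, c@B5, d@B7, e@B5}

Merge at B6: IN[B6] = OUT[B5] = {a@B1, b@B2, c@B5, d@B3, e@B5}
Applying B6's transfer function to that IN value gives OUT[B6] (row B6 above).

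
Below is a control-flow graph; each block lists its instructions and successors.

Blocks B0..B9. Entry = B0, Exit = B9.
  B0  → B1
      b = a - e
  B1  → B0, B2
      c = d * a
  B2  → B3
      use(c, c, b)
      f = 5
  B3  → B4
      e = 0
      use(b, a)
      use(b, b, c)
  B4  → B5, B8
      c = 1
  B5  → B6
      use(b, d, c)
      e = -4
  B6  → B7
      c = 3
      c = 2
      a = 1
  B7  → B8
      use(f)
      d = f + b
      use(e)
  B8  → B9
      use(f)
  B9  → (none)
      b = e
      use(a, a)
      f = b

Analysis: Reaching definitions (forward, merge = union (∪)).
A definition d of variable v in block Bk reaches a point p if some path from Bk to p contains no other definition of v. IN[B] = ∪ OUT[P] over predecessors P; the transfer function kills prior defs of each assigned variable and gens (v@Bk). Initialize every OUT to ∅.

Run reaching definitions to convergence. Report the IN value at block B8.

Answer: {a@B6, b@B0, c@B4, c@B6, d@B7, e@B3, e@B5, f@B2}

Working:
Converged values:
  B0: | IN={b@B0, c@B1} | OUT={b@B0, c@B1}
  B1: | IN={b@B0, c@B1} | OUT={b@B0, c@B1}
  B2: | IN={b@B0, c@B1} | OUT={b@B0, c@B1, f@B2}
  B3: | IN={b@B0, c@B1, f@B2} | OUT={b@B0, c@B1, e@B3, f@B2}
  B4: | IN={b@B0, c@B1, e@B3, f@B2} | OUT={b@B0, c@B4, e@B3, f@B2}
  B5: | IN={b@B0, c@B4, e@B3, f@B2} | OUT={b@B0, c@B4, e@B5, f@B2}
  B6: | IN={b@B0, c@B4, e@B5, f@B2} | OUT={a@B6, b@B0, c@B6, e@B5, f@B2}
  B7: | IN={a@B6, b@B0, c@B6, e@B5, f@B2} | OUT={a@B6, b@B0, c@B6, d@B7, e@B5, f@B2}
  B8: | IN={a@B6, b@B0, c@B4, c@B6, d@B7, e@B3, e@B5, f@B2} | OUT={a@B6, b@B0, c@B4, c@B6, d@B7, e@B3, e@B5, f@B2}
  B9: | IN={a@B6, b@B0, c@B4, c@B6, d@B7, e@B3, e@B5, f@B2} | OUT={a@B6, b@B9, c@B4, c@B6, d@B7, e@B3, e@B5, f@B9}

Merge at B8: IN[B8] = OUT[B4] ⊔ OUT[B7] = {a@B6, b@B0, c@B4, c@B6, d@B7, e@B3, e@B5, f@B2}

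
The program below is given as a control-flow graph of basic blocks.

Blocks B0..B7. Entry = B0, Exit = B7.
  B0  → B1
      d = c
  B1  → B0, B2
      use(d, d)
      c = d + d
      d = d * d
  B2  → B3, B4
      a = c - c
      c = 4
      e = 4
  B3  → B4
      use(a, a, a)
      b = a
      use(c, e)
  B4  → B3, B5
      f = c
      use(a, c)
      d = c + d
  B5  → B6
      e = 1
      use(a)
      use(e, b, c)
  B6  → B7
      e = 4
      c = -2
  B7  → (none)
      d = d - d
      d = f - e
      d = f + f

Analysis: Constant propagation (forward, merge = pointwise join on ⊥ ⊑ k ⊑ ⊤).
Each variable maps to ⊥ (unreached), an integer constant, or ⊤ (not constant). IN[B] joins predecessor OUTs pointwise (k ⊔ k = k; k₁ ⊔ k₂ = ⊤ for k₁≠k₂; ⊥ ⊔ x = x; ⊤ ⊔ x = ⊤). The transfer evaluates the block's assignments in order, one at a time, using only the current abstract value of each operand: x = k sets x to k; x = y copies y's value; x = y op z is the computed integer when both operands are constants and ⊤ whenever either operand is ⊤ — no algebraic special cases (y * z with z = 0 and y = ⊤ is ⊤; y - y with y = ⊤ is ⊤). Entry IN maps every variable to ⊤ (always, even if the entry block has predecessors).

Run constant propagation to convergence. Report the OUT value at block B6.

Answer: {a: ⊤, b: ⊤, c: -2, d: ⊤, e: 4, f: 4}

Derivation:
Fixpoint table:
  B0:   IN=(all ⊤)   OUT=(all ⊤)
  B1:   IN=(all ⊤)   OUT=(all ⊤)
  B2:   IN=(all ⊤)   OUT={c:4, e:4; rest ⊤}
  B3:   IN={c:4, e:4; rest ⊤}   OUT={c:4, e:4; rest ⊤}
  B4:   IN={c:4, e:4; rest ⊤}   OUT={c:4, e:4, f:4; rest ⊤}
  B5:   IN={c:4, e:4, f:4; rest ⊤}   OUT={c:4, e:1, f:4; rest ⊤}
  B6:   IN={c:4, e:1, f:4; rest ⊤}   OUT={c:-2, e:4, f:4; rest ⊤}
  B7:   IN={c:-2, e:4, f:4; rest ⊤}   OUT={c:-2, d:8, e:4, f:4; rest ⊤}

Merge at B6: IN[B6] = OUT[B5] = {a: ⊤, b: ⊤, c: 4, d: ⊤, e: 1, f: 4}
Applying B6's transfer function to that IN value gives OUT[B6] (row B6 above).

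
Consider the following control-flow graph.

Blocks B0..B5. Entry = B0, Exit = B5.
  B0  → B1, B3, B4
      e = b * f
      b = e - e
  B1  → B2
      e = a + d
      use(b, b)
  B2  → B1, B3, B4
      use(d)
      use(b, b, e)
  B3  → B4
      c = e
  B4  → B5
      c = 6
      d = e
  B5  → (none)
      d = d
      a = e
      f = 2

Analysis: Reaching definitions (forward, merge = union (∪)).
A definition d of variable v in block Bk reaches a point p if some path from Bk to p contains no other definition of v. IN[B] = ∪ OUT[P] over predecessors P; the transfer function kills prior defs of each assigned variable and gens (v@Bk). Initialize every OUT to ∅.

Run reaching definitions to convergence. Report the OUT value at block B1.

Per-block solution:
  B0:   IN={}   OUT={b@B0, e@B0}
  B1:   IN={b@B0, e@B0, e@B1}   OUT={b@B0, e@B1}
  B2:   IN={b@B0, e@B1}   OUT={b@B0, e@B1}
  B3:   IN={b@B0, e@B0, e@B1}   OUT={b@B0, c@B3, e@B0, e@B1}
  B4:   IN={b@B0, c@B3, e@B0, e@B1}   OUT={b@B0, c@B4, d@B4, e@B0, e@B1}
  B5:   IN={b@B0, c@B4, d@B4, e@B0, e@B1}   OUT={a@B5, b@B0, c@B4, d@B5, e@B0, e@B1, f@B5}

Merge at B1: IN[B1] = OUT[B0] ⊔ OUT[B2] = {b@B0, e@B0, e@B1}
Applying B1's transfer function to that IN value gives OUT[B1] (row B1 above).

Answer: {b@B0, e@B1}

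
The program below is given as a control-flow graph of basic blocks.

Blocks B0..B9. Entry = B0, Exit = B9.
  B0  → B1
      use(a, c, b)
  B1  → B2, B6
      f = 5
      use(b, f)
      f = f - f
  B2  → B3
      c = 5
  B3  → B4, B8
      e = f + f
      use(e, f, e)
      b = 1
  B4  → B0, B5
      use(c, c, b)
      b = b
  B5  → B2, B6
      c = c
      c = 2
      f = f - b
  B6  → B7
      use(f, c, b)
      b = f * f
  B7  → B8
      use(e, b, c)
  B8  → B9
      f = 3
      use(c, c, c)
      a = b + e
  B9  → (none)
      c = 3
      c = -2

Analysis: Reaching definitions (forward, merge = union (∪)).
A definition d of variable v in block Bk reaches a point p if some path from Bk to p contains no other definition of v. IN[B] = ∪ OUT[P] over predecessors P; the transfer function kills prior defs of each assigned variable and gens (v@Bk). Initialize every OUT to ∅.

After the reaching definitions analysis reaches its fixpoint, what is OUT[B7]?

Converged values:
  B0: | IN={b@B4, c@B2, e@B3, f@B1, f@B5} | OUT={b@B4, c@B2, e@B3, f@B1, f@B5}
  B1: | IN={b@B4, c@B2, e@B3, f@B1, f@B5} | OUT={b@B4, c@B2, e@B3, f@B1}
  B2: | IN={b@B4, c@B2, c@B5, e@B3, f@B1, f@B5} | OUT={b@B4, c@B2, e@B3, f@B1, f@B5}
  B3: | IN={b@B4, c@B2, e@B3, f@B1, f@B5} | OUT={b@B3, c@B2, e@B3, f@B1, f@B5}
  B4: | IN={b@B3, c@B2, e@B3, f@B1, f@B5} | OUT={b@B4, c@B2, e@B3, f@B1, f@B5}
  B5: | IN={b@B4, c@B2, e@B3, f@B1, f@B5} | OUT={b@B4, c@B5, e@B3, f@B5}
  B6: | IN={b@B4, c@B2, c@B5, e@B3, f@B1, f@B5} | OUT={b@B6, c@B2, c@B5, e@B3, f@B1, f@B5}
  B7: | IN={b@B6, c@B2, c@B5, e@B3, f@B1, f@B5} | OUT={b@B6, c@B2, c@B5, e@B3, f@B1, f@B5}
  B8: | IN={b@B3, b@B6, c@B2, c@B5, e@B3, f@B1, f@B5} | OUT={a@B8, b@B3, b@B6, c@B2, c@B5, e@B3, f@B8}
  B9: | IN={a@B8, b@B3, b@B6, c@B2, c@B5, e@B3, f@B8} | OUT={a@B8, b@B3, b@B6, c@B9, e@B3, f@B8}

Merge at B7: IN[B7] = OUT[B6] = {b@B6, c@B2, c@B5, e@B3, f@B1, f@B5}
Applying B7's transfer function to that IN value gives OUT[B7] (row B7 above).

Answer: {b@B6, c@B2, c@B5, e@B3, f@B1, f@B5}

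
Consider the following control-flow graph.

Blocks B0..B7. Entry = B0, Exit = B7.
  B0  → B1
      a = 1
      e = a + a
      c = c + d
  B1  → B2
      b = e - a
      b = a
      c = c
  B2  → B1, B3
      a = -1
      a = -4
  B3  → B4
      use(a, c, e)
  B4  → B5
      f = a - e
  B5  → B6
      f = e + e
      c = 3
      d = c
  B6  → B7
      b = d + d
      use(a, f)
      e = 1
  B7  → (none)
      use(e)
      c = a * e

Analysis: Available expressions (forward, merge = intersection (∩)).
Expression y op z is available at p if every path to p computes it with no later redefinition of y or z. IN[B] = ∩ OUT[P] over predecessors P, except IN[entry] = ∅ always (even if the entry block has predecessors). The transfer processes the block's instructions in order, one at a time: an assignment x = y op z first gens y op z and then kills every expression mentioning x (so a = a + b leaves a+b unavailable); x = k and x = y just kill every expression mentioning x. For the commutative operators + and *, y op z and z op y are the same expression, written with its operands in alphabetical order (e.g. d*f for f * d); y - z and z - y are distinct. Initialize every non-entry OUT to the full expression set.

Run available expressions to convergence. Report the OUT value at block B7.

Converged values:
  B0: | IN={} | OUT={a+a}
  B1: | IN={} | OUT={e-a}
  B2: | IN={e-a} | OUT={}
  B3: | IN={} | OUT={}
  B4: | IN={} | OUT={a-e}
  B5: | IN={a-e} | OUT={a-e, e+e}
  B6: | IN={a-e, e+e} | OUT={d+d}
  B7: | IN={d+d} | OUT={a*e, d+d}

Merge at B7: IN[B7] = OUT[B6] = {d+d}
Applying B7's transfer function to that IN value gives OUT[B7] (row B7 above).

Answer: {a*e, d+d}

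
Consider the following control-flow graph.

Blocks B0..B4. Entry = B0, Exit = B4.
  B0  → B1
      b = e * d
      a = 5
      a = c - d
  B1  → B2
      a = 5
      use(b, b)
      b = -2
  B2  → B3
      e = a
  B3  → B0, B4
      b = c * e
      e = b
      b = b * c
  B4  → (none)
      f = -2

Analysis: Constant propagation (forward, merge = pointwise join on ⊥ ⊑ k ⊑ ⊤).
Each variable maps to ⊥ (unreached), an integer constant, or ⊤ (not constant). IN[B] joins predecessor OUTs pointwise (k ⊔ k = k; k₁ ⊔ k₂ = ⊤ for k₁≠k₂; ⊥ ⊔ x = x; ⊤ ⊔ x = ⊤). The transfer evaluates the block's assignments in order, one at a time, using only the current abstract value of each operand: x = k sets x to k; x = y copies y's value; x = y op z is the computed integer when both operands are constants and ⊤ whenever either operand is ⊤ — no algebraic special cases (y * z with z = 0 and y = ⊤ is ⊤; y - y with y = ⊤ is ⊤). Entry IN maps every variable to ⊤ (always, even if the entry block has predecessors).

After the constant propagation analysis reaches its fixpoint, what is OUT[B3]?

Answer: {a: 5, b: ⊤, c: ⊤, d: ⊤, e: ⊤, f: ⊤}

Trace:
Per-block solution:
  B0:   IN=(all ⊤)   OUT=(all ⊤)
  B1:   IN=(all ⊤)   OUT={a:5, b:-2; rest ⊤}
  B2:   IN={a:5, b:-2; rest ⊤}   OUT={a:5, b:-2, e:5; rest ⊤}
  B3:   IN={a:5, b:-2, e:5; rest ⊤}   OUT={a:5; rest ⊤}
  B4:   IN={a:5; rest ⊤}   OUT={a:5, f:-2; rest ⊤}

Merge at B3: IN[B3] = OUT[B2] = {a: 5, b: -2, c: ⊤, d: ⊤, e: 5, f: ⊤}
Applying B3's transfer function to that IN value gives OUT[B3] (row B3 above).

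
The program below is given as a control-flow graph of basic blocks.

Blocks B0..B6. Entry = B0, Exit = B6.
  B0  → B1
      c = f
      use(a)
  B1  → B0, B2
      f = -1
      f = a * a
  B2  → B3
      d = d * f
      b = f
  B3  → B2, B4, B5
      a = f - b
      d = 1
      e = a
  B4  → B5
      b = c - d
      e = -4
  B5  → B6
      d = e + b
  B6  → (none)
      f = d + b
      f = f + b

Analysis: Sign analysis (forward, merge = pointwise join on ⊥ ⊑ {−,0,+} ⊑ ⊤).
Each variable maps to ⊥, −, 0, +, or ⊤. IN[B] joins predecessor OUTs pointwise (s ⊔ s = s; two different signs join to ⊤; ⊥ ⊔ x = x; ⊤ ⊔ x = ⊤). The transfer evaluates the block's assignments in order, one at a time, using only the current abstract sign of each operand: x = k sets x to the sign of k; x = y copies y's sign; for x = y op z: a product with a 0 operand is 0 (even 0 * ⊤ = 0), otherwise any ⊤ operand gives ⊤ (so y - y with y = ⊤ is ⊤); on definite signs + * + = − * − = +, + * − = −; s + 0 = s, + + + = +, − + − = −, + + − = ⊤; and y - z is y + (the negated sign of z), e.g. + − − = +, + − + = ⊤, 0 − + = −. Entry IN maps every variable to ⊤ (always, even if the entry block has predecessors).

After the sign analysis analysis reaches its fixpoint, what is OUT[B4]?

Answer: {a: ⊤, b: ⊤, c: ⊤, d: +, e: -, f: ⊤}

Trace:
Fixpoint table:
  B0: | IN=(all ⊤) | OUT=(all ⊤)
  B1: | IN=(all ⊤) | OUT=(all ⊤)
  B2: | IN=(all ⊤) | OUT=(all ⊤)
  B3: | IN=(all ⊤) | OUT={d:+; rest ⊤}
  B4: | IN={d:+; rest ⊤} | OUT={d:+, e:-; rest ⊤}
  B5: | IN={d:+; rest ⊤} | OUT=(all ⊤)
  B6: | IN=(all ⊤) | OUT=(all ⊤)

Merge at B4: IN[B4] = OUT[B3] = {a: ⊤, b: ⊤, c: ⊤, d: +, e: ⊤, f: ⊤}
Applying B4's transfer function to that IN value gives OUT[B4] (row B4 above).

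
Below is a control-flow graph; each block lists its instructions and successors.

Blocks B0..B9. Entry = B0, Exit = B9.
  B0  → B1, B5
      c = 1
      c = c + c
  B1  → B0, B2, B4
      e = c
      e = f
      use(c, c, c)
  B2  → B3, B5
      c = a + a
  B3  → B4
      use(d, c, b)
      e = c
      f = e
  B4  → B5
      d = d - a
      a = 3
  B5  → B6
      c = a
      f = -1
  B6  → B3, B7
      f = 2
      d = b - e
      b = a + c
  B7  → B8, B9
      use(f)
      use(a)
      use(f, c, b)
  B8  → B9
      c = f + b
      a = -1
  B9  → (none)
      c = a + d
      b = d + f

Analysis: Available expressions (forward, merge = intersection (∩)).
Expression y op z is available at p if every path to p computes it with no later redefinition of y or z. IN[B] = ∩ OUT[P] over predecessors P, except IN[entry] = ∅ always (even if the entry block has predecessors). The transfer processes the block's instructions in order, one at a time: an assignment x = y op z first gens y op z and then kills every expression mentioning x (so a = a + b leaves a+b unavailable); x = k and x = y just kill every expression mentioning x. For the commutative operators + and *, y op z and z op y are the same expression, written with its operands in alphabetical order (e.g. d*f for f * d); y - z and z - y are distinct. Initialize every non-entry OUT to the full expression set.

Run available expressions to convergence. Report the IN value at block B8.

Answer: {a+c}

Working:
Per-block solution:
  B0:  IN={}  OUT={}
  B1:  IN={}  OUT={}
  B2:  IN={}  OUT={a+a}
  B3:  IN={}  OUT={}
  B4:  IN={}  OUT={}
  B5:  IN={}  OUT={}
  B6:  IN={}  OUT={a+c}
  B7:  IN={a+c}  OUT={a+c}
  B8:  IN={a+c}  OUT={b+f}
  B9:  IN={}  OUT={a+d, d+f}

Merge at B8: IN[B8] = OUT[B7] = {a+c}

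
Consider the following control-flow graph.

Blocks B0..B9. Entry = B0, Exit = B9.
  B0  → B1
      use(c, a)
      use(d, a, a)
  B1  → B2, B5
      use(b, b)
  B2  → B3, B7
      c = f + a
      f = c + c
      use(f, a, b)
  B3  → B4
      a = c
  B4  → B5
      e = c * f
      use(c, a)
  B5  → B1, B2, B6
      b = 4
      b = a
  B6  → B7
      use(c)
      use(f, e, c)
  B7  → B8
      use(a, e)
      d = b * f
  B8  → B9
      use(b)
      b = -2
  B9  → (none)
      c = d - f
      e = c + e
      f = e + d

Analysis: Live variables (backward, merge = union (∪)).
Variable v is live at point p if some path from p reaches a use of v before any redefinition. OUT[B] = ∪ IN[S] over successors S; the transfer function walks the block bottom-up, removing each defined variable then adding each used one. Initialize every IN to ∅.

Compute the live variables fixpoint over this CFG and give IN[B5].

Fixpoint table:
  B0:   IN={a, b, c, d, e, f}   OUT={a, b, c, e, f}
  B1:   IN={a, b, c, e, f}   OUT={a, b, c, e, f}
  B2:   IN={a, b, e, f}   OUT={a, b, c, e, f}
  B3:   IN={c, f}   OUT={a, c, f}
  B4:   IN={a, c, f}   OUT={a, c, e, f}
  B5:   IN={a, c, e, f}   OUT={a, b, c, e, f}
  B6:   IN={a, b, c, e, f}   OUT={a, b, e, f}
  B7:   IN={a, b, e, f}   OUT={b, d, e, f}
  B8:   IN={b, d, e, f}   OUT={d, e, f}
  B9:   IN={d, e, f}   OUT={}

Merge at B5: OUT[B5] = IN[B1] ⊔ IN[B2] ⊔ IN[B6] = {a, b, c, e, f}
Applying B5's transfer function to that OUT value gives IN[B5] (row B5 above).

Answer: {a, c, e, f}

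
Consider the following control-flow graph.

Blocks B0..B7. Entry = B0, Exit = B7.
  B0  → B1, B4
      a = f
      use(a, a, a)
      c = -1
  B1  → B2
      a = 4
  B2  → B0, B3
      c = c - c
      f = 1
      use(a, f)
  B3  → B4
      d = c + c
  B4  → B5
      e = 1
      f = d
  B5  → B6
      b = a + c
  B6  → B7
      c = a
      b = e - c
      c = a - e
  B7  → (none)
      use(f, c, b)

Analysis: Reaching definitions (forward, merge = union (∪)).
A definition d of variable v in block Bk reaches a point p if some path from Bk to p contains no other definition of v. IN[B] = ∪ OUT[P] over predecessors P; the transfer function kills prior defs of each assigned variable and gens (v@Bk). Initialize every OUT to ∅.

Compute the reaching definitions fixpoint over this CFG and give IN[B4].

Per-block solution:
  B0:  IN={a@B1, c@B2, f@B2}  OUT={a@B0, c@B0, f@B2}
  B1:  IN={a@B0, c@B0, f@B2}  OUT={a@B1, c@B0, f@B2}
  B2:  IN={a@B1, c@B0, f@B2}  OUT={a@B1, c@B2, f@B2}
  B3:  IN={a@B1, c@B2, f@B2}  OUT={a@B1, c@B2, d@B3, f@B2}
  B4:  IN={a@B0, a@B1, c@B0, c@B2, d@B3, f@B2}  OUT={a@B0, a@B1, c@B0, c@B2, d@B3, e@B4, f@B4}
  B5:  IN={a@B0, a@B1, c@B0, c@B2, d@B3, e@B4, f@B4}  OUT={a@B0, a@B1, b@B5, c@B0, c@B2, d@B3, e@B4, f@B4}
  B6:  IN={a@B0, a@B1, b@B5, c@B0, c@B2, d@B3, e@B4, f@B4}  OUT={a@B0, a@B1, b@B6, c@B6, d@B3, e@B4, f@B4}
  B7:  IN={a@B0, a@B1, b@B6, c@B6, d@B3, e@B4, f@B4}  OUT={a@B0, a@B1, b@B6, c@B6, d@B3, e@B4, f@B4}

Merge at B4: IN[B4] = OUT[B0] ⊔ OUT[B3] = {a@B0, a@B1, c@B0, c@B2, d@B3, f@B2}

Answer: {a@B0, a@B1, c@B0, c@B2, d@B3, f@B2}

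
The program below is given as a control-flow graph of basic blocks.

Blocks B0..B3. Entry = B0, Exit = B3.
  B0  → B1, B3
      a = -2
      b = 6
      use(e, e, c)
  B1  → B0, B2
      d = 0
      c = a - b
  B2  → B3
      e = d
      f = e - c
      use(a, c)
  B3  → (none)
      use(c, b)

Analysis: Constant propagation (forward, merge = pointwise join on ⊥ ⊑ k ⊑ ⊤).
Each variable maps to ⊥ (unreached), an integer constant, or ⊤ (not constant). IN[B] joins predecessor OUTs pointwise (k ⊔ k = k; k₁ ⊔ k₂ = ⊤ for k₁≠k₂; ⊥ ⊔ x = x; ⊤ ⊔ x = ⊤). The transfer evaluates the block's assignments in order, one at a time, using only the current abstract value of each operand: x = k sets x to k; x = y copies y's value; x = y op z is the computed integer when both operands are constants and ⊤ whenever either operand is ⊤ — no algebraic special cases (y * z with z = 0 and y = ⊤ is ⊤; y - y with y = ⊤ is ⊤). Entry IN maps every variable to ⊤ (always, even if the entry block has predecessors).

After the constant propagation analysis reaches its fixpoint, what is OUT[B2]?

Answer: {a: -2, b: 6, c: -8, d: 0, e: 0, f: 8}

Derivation:
Per-block solution:
  B0:   IN=(all ⊤)   OUT={a:-2, b:6; rest ⊤}
  B1:   IN={a:-2, b:6; rest ⊤}   OUT={a:-2, b:6, c:-8, d:0; rest ⊤}
  B2:   IN={a:-2, b:6, c:-8, d:0; rest ⊤}   OUT={a:-2, b:6, c:-8, d:0, e:0, f:8; rest ⊤}
  B3:   IN={a:-2, b:6; rest ⊤}   OUT={a:-2, b:6; rest ⊤}

Merge at B2: IN[B2] = OUT[B1] = {a: -2, b: 6, c: -8, d: 0, e: ⊤, f: ⊤}
Applying B2's transfer function to that IN value gives OUT[B2] (row B2 above).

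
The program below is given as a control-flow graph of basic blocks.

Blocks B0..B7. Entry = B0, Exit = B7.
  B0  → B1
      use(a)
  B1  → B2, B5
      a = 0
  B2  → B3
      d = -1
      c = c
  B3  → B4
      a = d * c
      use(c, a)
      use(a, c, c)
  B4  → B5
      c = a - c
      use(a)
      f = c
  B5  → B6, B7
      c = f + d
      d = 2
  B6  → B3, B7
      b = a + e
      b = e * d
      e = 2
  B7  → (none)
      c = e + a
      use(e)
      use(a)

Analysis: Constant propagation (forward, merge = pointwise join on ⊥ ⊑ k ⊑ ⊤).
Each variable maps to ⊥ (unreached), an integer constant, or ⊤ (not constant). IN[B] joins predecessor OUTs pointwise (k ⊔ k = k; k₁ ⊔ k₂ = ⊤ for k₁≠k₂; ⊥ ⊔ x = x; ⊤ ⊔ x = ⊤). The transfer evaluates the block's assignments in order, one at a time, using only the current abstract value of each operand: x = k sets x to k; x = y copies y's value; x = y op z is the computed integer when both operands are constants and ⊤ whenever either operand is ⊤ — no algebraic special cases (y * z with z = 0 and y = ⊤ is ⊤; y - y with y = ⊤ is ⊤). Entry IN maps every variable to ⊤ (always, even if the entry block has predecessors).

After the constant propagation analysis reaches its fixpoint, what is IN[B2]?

Converged values:
  B0:   IN=(all ⊤)   OUT=(all ⊤)
  B1:   IN=(all ⊤)   OUT={a:0; rest ⊤}
  B2:   IN={a:0; rest ⊤}   OUT={a:0, d:-1; rest ⊤}
  B3:   IN=(all ⊤)   OUT=(all ⊤)
  B4:   IN=(all ⊤)   OUT=(all ⊤)
  B5:   IN=(all ⊤)   OUT={d:2; rest ⊤}
  B6:   IN={d:2; rest ⊤}   OUT={d:2, e:2; rest ⊤}
  B7:   IN={d:2; rest ⊤}   OUT={d:2; rest ⊤}

Merge at B2: IN[B2] = OUT[B1] = {a: 0, b: ⊤, c: ⊤, d: ⊤, e: ⊤, f: ⊤}

Answer: {a: 0, b: ⊤, c: ⊤, d: ⊤, e: ⊤, f: ⊤}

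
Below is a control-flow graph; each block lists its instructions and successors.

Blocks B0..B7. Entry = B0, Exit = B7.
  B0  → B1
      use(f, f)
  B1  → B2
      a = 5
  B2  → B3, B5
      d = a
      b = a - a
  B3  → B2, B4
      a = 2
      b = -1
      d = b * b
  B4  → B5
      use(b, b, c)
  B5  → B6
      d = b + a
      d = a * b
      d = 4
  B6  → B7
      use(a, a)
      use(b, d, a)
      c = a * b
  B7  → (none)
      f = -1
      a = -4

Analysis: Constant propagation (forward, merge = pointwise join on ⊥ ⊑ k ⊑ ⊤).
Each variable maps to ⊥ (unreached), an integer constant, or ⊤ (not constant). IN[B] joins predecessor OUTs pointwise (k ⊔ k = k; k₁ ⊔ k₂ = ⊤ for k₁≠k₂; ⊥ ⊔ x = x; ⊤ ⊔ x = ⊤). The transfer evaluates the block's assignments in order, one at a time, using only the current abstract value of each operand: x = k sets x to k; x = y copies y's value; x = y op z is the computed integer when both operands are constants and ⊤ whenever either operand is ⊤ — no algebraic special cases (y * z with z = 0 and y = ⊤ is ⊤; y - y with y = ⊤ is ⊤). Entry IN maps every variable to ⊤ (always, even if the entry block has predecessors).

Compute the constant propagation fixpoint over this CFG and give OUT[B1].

Answer: {a: 5, b: ⊤, c: ⊤, d: ⊤, e: ⊤, f: ⊤}

Trace:
Fixpoint table:
  B0:  IN=(all ⊤)  OUT=(all ⊤)
  B1:  IN=(all ⊤)  OUT={a:5; rest ⊤}
  B2:  IN=(all ⊤)  OUT=(all ⊤)
  B3:  IN=(all ⊤)  OUT={a:2, b:-1, d:1; rest ⊤}
  B4:  IN={a:2, b:-1, d:1; rest ⊤}  OUT={a:2, b:-1, d:1; rest ⊤}
  B5:  IN=(all ⊤)  OUT={d:4; rest ⊤}
  B6:  IN={d:4; rest ⊤}  OUT={d:4; rest ⊤}
  B7:  IN={d:4; rest ⊤}  OUT={a:-4, d:4, f:-1; rest ⊤}

Merge at B1: IN[B1] = OUT[B0] = {a: ⊤, b: ⊤, c: ⊤, d: ⊤, e: ⊤, f: ⊤}
Applying B1's transfer function to that IN value gives OUT[B1] (row B1 above).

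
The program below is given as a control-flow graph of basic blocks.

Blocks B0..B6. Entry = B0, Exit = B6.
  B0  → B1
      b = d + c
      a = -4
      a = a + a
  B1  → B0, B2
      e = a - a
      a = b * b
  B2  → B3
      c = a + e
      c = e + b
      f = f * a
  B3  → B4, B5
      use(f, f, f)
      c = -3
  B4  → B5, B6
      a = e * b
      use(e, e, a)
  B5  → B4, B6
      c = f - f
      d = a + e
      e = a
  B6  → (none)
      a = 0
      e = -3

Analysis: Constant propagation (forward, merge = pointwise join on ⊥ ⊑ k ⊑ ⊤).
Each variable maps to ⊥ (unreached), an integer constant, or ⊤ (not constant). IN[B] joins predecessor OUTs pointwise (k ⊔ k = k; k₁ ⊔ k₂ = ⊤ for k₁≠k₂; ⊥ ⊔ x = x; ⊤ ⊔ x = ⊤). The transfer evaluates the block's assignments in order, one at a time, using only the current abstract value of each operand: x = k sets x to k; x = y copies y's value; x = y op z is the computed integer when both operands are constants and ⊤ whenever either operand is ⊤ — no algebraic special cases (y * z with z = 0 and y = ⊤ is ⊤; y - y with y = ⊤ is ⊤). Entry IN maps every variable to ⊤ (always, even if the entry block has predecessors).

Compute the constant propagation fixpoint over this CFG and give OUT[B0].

Converged values:
  B0: | IN=(all ⊤) | OUT={a:-8; rest ⊤}
  B1: | IN={a:-8; rest ⊤} | OUT={e:0; rest ⊤}
  B2: | IN={e:0; rest ⊤} | OUT={e:0; rest ⊤}
  B3: | IN={e:0; rest ⊤} | OUT={c:-3, e:0; rest ⊤}
  B4: | IN=(all ⊤) | OUT=(all ⊤)
  B5: | IN=(all ⊤) | OUT=(all ⊤)
  B6: | IN=(all ⊤) | OUT={a:0, e:-3; rest ⊤}

Merge at B0 (entry node, so the boundary value (all ⊤) is joined with the incoming edge(s)): IN[B0] = (all ⊤) ⊔ OUT[B1] = {a: ⊤, b: ⊤, c: ⊤, d: ⊤, e: ⊤, f: ⊤}
Applying B0's transfer function to that IN value gives OUT[B0] (row B0 above).

Answer: {a: -8, b: ⊤, c: ⊤, d: ⊤, e: ⊤, f: ⊤}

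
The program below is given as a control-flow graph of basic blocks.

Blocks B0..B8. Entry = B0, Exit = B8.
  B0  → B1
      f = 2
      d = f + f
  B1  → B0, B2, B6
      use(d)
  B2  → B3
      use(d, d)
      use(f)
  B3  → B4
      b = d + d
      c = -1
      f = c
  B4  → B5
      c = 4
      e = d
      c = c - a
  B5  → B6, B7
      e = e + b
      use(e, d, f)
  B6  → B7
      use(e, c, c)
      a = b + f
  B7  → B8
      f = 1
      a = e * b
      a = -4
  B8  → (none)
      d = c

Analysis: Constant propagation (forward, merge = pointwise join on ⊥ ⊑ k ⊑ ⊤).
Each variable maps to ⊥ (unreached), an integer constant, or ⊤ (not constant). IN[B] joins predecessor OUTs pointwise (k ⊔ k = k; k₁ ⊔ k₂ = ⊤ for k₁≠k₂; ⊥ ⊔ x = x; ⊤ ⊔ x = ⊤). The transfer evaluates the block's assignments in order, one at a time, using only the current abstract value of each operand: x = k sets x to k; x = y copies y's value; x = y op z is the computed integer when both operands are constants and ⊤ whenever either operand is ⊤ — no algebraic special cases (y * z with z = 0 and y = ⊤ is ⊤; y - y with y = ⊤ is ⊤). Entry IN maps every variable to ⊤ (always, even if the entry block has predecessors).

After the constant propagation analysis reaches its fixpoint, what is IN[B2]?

Per-block solution:
  B0:  IN=(all ⊤)  OUT={d:4, f:2; rest ⊤}
  B1:  IN={d:4, f:2; rest ⊤}  OUT={d:4, f:2; rest ⊤}
  B2:  IN={d:4, f:2; rest ⊤}  OUT={d:4, f:2; rest ⊤}
  B3:  IN={d:4, f:2; rest ⊤}  OUT={b:8, c:-1, d:4, f:-1; rest ⊤}
  B4:  IN={b:8, c:-1, d:4, f:-1; rest ⊤}  OUT={b:8, d:4, e:4, f:-1; rest ⊤}
  B5:  IN={b:8, d:4, e:4, f:-1; rest ⊤}  OUT={b:8, d:4, e:12, f:-1; rest ⊤}
  B6:  IN={d:4; rest ⊤}  OUT={d:4; rest ⊤}
  B7:  IN={d:4; rest ⊤}  OUT={a:-4, d:4, f:1; rest ⊤}
  B8:  IN={a:-4, d:4, f:1; rest ⊤}  OUT={a:-4, f:1; rest ⊤}

Merge at B2: IN[B2] = OUT[B1] = {a: ⊤, b: ⊤, c: ⊤, d: 4, e: ⊤, f: 2}

Answer: {a: ⊤, b: ⊤, c: ⊤, d: 4, e: ⊤, f: 2}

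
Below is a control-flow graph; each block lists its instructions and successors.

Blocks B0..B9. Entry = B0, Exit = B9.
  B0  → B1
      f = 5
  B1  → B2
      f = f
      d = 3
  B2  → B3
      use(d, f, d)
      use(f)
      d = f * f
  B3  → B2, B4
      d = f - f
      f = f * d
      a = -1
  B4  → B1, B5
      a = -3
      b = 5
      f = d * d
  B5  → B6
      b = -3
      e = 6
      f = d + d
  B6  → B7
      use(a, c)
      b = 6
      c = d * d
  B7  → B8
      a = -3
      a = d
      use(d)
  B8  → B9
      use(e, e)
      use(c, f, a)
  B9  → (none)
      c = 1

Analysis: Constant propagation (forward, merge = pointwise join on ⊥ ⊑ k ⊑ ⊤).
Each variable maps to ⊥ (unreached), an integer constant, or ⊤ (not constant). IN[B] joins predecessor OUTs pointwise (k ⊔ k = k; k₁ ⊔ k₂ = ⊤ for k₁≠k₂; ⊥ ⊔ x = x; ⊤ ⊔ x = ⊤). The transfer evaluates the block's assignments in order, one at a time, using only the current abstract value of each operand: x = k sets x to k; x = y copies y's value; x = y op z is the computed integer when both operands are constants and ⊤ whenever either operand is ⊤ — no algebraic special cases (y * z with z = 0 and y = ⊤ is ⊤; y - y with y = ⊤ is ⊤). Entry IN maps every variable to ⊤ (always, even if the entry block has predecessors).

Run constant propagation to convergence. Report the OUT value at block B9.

Fixpoint table:
  B0:  IN=(all ⊤)  OUT={f:5; rest ⊤}
  B1:  IN=(all ⊤)  OUT={d:3; rest ⊤}
  B2:  IN=(all ⊤)  OUT=(all ⊤)
  B3:  IN=(all ⊤)  OUT={a:-1; rest ⊤}
  B4:  IN={a:-1; rest ⊤}  OUT={a:-3, b:5; rest ⊤}
  B5:  IN={a:-3, b:5; rest ⊤}  OUT={a:-3, b:-3, e:6; rest ⊤}
  B6:  IN={a:-3, b:-3, e:6; rest ⊤}  OUT={a:-3, b:6, e:6; rest ⊤}
  B7:  IN={a:-3, b:6, e:6; rest ⊤}  OUT={b:6, e:6; rest ⊤}
  B8:  IN={b:6, e:6; rest ⊤}  OUT={b:6, e:6; rest ⊤}
  B9:  IN={b:6, e:6; rest ⊤}  OUT={b:6, c:1, e:6; rest ⊤}

Merge at B9: IN[B9] = OUT[B8] = {a: ⊤, b: 6, c: ⊤, d: ⊤, e: 6, f: ⊤}
Applying B9's transfer function to that IN value gives OUT[B9] (row B9 above).

Answer: {a: ⊤, b: 6, c: 1, d: ⊤, e: 6, f: ⊤}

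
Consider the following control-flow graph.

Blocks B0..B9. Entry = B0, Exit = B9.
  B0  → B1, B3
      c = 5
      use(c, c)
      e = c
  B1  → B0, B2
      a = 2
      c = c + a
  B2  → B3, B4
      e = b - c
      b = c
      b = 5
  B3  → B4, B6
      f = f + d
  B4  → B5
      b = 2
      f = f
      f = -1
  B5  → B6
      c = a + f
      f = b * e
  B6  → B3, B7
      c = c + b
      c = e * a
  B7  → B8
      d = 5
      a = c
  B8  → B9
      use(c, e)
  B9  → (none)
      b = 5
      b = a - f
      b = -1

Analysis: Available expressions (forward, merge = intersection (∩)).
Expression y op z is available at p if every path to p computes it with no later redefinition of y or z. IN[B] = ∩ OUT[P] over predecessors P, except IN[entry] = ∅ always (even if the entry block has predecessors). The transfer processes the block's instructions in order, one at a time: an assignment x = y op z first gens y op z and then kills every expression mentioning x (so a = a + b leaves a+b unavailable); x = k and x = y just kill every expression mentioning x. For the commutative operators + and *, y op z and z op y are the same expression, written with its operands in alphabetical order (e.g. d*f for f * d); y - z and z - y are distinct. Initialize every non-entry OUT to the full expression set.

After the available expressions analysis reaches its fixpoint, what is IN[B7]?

Answer: {a*e}

Working:
Fixpoint table:
  B0:   IN={}   OUT={}
  B1:   IN={}   OUT={}
  B2:   IN={}   OUT={}
  B3:   IN={}   OUT={}
  B4:   IN={}   OUT={}
  B5:   IN={}   OUT={b*e}
  B6:   IN={}   OUT={a*e}
  B7:   IN={a*e}   OUT={}
  B8:   IN={}   OUT={}
  B9:   IN={}   OUT={a-f}

Merge at B7: IN[B7] = OUT[B6] = {a*e}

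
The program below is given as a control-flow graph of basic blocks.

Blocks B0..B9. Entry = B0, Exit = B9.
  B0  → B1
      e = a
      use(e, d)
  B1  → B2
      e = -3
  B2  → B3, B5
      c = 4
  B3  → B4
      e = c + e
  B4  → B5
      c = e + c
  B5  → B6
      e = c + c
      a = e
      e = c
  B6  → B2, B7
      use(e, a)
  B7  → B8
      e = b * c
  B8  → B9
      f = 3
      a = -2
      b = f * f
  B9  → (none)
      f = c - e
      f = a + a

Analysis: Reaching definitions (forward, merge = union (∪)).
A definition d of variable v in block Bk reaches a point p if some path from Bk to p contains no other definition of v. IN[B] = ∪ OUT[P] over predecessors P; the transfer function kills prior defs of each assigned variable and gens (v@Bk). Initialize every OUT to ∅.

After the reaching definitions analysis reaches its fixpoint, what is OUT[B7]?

Per-block solution:
  B0:   IN={}   OUT={e@B0}
  B1:   IN={e@B0}   OUT={e@B1}
  B2:   IN={a@B5, c@B2, c@B4, e@B1, e@B5}   OUT={a@B5, c@B2, e@B1, e@B5}
  B3:   IN={a@B5, c@B2, e@B1, e@B5}   OUT={a@B5, c@B2, e@B3}
  B4:   IN={a@B5, c@B2, e@B3}   OUT={a@B5, c@B4, e@B3}
  B5:   IN={a@B5, c@B2, c@B4, e@B1, e@B3, e@B5}   OUT={a@B5, c@B2, c@B4, e@B5}
  B6:   IN={a@B5, c@B2, c@B4, e@B5}   OUT={a@B5, c@B2, c@B4, e@B5}
  B7:   IN={a@B5, c@B2, c@B4, e@B5}   OUT={a@B5, c@B2, c@B4, e@B7}
  B8:   IN={a@B5, c@B2, c@B4, e@B7}   OUT={a@B8, b@B8, c@B2, c@B4, e@B7, f@B8}
  B9:   IN={a@B8, b@B8, c@B2, c@B4, e@B7, f@B8}   OUT={a@B8, b@B8, c@B2, c@B4, e@B7, f@B9}

Merge at B7: IN[B7] = OUT[B6] = {a@B5, c@B2, c@B4, e@B5}
Applying B7's transfer function to that IN value gives OUT[B7] (row B7 above).

Answer: {a@B5, c@B2, c@B4, e@B7}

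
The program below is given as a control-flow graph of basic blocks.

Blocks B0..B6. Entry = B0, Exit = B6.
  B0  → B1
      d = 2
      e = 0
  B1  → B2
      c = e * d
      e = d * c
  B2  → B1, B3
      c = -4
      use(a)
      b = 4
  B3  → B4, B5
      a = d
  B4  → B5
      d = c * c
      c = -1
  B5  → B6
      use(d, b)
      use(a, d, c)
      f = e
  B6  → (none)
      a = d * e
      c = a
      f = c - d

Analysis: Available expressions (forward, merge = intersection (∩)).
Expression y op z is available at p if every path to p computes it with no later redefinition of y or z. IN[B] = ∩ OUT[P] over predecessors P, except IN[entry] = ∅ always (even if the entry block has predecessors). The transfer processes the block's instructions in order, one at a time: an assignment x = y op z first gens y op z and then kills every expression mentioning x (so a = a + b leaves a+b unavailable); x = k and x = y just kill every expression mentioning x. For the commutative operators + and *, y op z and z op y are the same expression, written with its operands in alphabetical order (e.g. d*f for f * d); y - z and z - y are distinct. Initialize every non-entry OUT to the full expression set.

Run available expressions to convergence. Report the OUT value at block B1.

Converged values:
  B0:   IN={}   OUT={}
  B1:   IN={}   OUT={c*d}
  B2:   IN={c*d}   OUT={}
  B3:   IN={}   OUT={}
  B4:   IN={}   OUT={}
  B5:   IN={}   OUT={}
  B6:   IN={}   OUT={c-d, d*e}

Merge at B1: IN[B1] = OUT[B0] ∩ OUT[B2] = {}
Applying B1's transfer function to that IN value gives OUT[B1] (row B1 above).

Answer: {c*d}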